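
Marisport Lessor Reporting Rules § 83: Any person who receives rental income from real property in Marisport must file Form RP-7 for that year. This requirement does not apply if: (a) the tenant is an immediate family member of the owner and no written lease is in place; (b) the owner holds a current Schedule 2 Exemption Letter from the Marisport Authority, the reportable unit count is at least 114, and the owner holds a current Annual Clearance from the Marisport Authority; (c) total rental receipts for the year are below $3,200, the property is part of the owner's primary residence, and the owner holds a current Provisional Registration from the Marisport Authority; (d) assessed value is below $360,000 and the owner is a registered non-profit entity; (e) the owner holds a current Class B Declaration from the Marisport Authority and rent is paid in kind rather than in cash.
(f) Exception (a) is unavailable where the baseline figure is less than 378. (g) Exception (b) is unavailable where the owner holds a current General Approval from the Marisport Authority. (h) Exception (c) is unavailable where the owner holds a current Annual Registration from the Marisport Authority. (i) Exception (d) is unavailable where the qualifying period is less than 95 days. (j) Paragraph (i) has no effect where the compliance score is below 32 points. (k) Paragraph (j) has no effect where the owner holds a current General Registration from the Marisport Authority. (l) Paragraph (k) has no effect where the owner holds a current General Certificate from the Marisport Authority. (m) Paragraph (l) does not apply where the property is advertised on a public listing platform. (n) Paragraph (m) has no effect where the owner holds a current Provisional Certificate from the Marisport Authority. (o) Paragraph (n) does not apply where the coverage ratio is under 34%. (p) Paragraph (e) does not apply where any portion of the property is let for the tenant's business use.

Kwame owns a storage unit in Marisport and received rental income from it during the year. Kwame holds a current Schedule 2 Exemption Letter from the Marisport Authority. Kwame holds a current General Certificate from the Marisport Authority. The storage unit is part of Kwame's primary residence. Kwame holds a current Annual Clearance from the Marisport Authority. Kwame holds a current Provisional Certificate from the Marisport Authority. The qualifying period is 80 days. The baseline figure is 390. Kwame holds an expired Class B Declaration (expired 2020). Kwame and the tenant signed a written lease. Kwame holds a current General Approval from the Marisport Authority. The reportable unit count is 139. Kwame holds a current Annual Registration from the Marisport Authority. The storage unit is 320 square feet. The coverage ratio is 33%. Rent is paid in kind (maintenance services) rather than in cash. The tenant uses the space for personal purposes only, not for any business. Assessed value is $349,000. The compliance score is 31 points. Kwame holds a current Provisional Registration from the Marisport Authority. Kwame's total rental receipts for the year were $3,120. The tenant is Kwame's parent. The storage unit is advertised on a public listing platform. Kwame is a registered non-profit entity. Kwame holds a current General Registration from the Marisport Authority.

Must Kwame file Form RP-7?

Yes — Kwame must file Form RP-7.

Exception (a) requires that no written lease is in place; but a written lease is in place, so (a) is unavailable.
Exception (b): a current Schedule 2 Exemption Letter is held; the reportable unit count is 139, meeting the 114 threshold; a current Annual Clearance is held — every condition holds. Turning to paragraph (g): (g) operates — a current General Approval is held. Exception (b) does not apply.
Exception (c)'s conditions are all satisfied: total rental receipts for the year are $3,120, below the $3,200 limit; the storage unit is part of the primary residence; a current Provisional Registration is held. But applying paragraph (h): (h) operates against (c): a current Annual Registration is held. (c) is therefore removed.
Exception (d)'s conditions are all satisfied: assessed value is $349,000, below the $360,000 limit; Kwame is a registered non-profit. However, paragraphs (i)–(o) must be considered: (i) is engaged — the qualifying period is 80 days, less than the 95 days limit. (j) is engaged (the compliance score is 31 points, below the 32 points limit), but is itself disapplied by (k): (k) operates against (j): a current General Registration is held. (l) is triggered (a current General Certificate is held), but is displaced by (m): (m) is engaged — the property is publicly advertised. (n) would limit (m) — a current Provisional Certificate is held — but (o) sets (n) aside: (o) operates against (n): the coverage ratio is 33%, under the 34% limit. So (d) is unavailable.
Exception (e) requires that the owner holds a current Class B Declaration from the Marisport Authority; but there is no Class B Declaration in force, so (e) is unavailable.
Every exception is unavailable, so the rule governs.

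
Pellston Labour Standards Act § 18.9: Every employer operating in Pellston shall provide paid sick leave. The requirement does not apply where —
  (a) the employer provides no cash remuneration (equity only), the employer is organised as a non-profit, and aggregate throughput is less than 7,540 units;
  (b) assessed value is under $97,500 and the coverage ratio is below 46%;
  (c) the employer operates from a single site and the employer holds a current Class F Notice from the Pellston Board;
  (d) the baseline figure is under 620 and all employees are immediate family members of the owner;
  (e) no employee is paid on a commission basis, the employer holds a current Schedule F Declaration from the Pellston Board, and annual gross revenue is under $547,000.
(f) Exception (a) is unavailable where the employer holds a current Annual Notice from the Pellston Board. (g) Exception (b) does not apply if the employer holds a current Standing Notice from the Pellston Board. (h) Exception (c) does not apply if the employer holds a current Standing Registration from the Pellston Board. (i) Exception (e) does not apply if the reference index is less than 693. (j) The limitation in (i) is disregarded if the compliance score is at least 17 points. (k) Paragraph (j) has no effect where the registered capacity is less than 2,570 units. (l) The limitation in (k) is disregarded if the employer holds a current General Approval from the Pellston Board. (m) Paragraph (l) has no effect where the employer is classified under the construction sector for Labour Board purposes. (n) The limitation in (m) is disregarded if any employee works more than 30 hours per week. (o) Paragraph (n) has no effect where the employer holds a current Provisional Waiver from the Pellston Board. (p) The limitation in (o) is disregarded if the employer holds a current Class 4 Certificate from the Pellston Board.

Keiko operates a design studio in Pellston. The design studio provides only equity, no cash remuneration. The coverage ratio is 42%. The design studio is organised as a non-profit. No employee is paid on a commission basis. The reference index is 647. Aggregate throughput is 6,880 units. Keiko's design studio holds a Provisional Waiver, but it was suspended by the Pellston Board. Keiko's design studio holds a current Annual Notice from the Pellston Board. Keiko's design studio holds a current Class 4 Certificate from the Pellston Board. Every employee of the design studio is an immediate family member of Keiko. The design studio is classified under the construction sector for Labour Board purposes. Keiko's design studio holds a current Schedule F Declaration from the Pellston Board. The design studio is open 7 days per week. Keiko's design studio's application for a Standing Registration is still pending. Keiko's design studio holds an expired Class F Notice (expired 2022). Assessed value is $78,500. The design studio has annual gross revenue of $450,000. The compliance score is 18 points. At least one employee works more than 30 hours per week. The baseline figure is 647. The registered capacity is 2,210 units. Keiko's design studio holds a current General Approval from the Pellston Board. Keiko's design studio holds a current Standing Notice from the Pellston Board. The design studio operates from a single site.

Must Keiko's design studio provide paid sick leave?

No — exception (e) applies; Keiko's design studio is not required to provide paid sick leave.

All of (a)'s requirements are met (remuneration is equity-only; the employer is a non-profit; aggregate throughput is 6,880 units, less than the 7,540 units limit). But applying paragraph (f): (f) is engaged — a current Annual Notice is held. So (a) is unavailable.
All of (b)'s requirements are met (assessed value is $78,500, under the $97,500 limit; the coverage ratio is 42%, below the 46% limit). Turning to paragraph (g): (g) operates against (b): a current Standing Notice is held. (b) is therefore removed.
Exception (c) does not apply: the Class F Notice is not current.
Exception (d) does not apply: the baseline figure is 647, not under 620.
Exception (e): no employee is paid on commission; a current Schedule F Declaration is held; annual gross revenue is $450,000, under the $547,000 limit — every condition holds. As to paragraphs (i)–(p): (i) would limit (e) — the reference index is 647, less than the 693 limit — but (j) sets (i) aside: (j) operates against (i): the compliance score is 18 points, meeting the 17 points threshold. (k) would limit (j) — the registered capacity is 2,210 units, less than the 2,570 units limit — but (l) sets (k) aside: (l) operates against (k): a current General Approval is held. (m) operates (the design studio is classified under the construction sector), but is itself disapplied by (n): (n) applies — at least one employee exceeds 30 hours/week. (o) is not triggered (there is no Provisional Waiver in force), so (n) stands. So (e) applies.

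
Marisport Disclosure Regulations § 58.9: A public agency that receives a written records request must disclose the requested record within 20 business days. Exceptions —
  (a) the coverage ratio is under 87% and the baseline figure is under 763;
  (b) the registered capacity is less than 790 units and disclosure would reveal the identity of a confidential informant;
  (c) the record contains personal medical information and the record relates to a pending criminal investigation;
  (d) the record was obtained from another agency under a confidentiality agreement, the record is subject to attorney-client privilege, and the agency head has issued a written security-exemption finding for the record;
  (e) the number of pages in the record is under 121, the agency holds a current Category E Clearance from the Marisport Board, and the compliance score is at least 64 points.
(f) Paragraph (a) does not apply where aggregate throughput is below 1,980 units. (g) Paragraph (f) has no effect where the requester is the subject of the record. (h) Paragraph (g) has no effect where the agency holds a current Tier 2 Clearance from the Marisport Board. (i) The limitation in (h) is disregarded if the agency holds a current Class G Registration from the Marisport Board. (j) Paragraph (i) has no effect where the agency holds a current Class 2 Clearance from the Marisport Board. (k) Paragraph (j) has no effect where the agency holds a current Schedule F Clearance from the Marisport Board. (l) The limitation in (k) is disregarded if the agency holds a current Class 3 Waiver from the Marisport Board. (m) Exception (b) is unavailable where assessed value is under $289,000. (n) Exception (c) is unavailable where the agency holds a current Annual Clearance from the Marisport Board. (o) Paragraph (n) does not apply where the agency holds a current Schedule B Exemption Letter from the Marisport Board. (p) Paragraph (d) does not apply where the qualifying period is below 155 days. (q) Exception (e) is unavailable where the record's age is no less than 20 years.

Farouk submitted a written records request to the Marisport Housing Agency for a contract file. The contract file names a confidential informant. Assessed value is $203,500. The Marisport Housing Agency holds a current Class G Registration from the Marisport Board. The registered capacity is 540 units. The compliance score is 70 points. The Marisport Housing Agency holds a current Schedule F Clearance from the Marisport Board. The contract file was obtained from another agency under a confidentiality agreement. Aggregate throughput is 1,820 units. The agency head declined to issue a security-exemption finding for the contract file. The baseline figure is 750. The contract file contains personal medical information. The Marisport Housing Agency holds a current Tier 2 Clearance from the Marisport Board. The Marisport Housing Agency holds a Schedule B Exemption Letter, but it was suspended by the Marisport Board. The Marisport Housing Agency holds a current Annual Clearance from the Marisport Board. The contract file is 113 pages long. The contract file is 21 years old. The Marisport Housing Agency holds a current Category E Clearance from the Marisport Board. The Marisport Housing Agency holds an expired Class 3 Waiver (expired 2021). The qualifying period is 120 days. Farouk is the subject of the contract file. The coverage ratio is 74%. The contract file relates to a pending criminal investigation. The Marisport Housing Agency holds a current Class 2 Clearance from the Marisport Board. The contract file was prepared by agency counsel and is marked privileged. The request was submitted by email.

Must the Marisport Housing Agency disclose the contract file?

No — exception (a) applies; the Marisport Housing Agency is not required to disclose the contract file.

All of (a)'s requirements are met (the coverage ratio is 74%, under the 87% limit; the baseline figure is 750, under the 763 limit). As to paragraphs (f)–(l): (f) would limit (a) — aggregate throughput is 1,820 units, below the 1,980 units limit — but (g) sets (f) aside: (g) is triggered — Farouk is the subject of the contract file. (h) is triggered (a current Tier 2 Clearance is held), but yields to (i): (i) is engaged — a current Class G Registration is held. (j) operates (a current Class 2 Clearance is held), but is overridden by (k): (k) operates against (j): a current Schedule F Clearance is held. (l), which would lift (k), is not triggered — the Class 3 Waiver is not current. So (a) applies.
Exception (b) is satisfied on its face — the registered capacity is 540 units, less than the 790 units limit; the contract file names a confidential informant. But: (m) operates against (b): assessed value is $203,500, under the $289,000 limit. (b) is therefore removed.
Exception (c)'s conditions are all satisfied: the contract file contains personal medical information; the contract file relates to a pending investigation. But applying paragraphs (n)–(o): (n) operates against (c): a current Annual Clearance is held. (o), which would lift (n), is not triggered — no current Schedule B Exemption Letter is held. (c) is therefore removed.
Exception (d) does not apply: the agency head declined to issue a security-exemption finding.
All of (e)'s requirements are met (the number of pages in the record is 113, under the 121 limit; a current Category E Clearance is held; the compliance score is 70 points, meeting the 64 points threshold). Turning to paragraph (q): (q) operates against (e): the record's age is 21 years, meeting the 20 years threshold. (e) is therefore removed.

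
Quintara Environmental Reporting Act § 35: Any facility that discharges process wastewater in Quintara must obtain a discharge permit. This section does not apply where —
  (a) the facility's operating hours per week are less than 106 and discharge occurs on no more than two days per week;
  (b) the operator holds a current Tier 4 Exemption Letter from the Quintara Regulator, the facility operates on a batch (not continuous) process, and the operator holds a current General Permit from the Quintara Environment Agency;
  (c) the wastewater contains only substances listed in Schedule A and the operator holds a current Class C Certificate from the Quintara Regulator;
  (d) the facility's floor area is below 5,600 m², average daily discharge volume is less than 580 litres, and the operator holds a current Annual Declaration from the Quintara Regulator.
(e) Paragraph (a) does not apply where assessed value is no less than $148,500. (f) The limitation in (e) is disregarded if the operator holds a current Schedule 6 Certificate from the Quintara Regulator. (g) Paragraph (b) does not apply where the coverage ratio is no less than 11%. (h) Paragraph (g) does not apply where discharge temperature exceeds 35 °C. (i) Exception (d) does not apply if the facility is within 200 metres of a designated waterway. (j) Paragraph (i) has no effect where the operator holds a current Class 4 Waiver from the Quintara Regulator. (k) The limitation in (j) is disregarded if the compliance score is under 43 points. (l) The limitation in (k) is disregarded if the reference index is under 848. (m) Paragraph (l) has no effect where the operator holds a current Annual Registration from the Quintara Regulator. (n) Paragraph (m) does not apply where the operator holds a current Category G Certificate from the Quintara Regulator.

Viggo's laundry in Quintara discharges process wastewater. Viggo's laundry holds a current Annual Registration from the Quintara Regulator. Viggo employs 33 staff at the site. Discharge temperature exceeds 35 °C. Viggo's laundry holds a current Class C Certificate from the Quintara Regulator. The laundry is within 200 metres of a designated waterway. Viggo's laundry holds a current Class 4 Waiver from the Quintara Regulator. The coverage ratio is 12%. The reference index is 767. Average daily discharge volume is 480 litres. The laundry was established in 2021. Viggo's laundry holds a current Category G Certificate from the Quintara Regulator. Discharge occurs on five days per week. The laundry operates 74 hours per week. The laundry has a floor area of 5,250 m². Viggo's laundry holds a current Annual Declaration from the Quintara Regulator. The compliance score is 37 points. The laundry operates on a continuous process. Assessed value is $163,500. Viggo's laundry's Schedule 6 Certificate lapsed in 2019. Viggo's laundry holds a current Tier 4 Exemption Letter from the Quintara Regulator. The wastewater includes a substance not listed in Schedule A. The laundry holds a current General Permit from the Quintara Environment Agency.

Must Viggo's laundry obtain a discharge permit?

No — exception (d) applies; Viggo's laundry is not required to obtain a discharge permit.

Exception (a) requires that discharge occurs on no more than two days per week; but discharge occurs on five days per week, so (a) is unavailable.
Exception (b) does not apply: the facility operates on a continuous process.
Exception (c) fails — the wastewater includes a non-Schedule-A substance.
Exception (d) is satisfied on its face — the facility's floor area is 5,250 m², below the 5,600 m² limit; average daily discharge volume is 480 litres, less than the 580 litres limit; a current Annual Declaration is held. Considering the limiting provisions: (i) operates (the laundry is within 200 m of a designated waterway), but is displaced by (j): (j) operates — a current Class 4 Waiver is held. (k) is engaged (the compliance score is 37 points, under the 43 points limit), but is set aside by (l): (l) is engaged — the reference index is 767, under the 848 limit. (m) would limit (l) — a current Annual Registration is held — but (n) sets (m) aside: (n) is engaged — a current Category G Certificate is held. (d) remains available.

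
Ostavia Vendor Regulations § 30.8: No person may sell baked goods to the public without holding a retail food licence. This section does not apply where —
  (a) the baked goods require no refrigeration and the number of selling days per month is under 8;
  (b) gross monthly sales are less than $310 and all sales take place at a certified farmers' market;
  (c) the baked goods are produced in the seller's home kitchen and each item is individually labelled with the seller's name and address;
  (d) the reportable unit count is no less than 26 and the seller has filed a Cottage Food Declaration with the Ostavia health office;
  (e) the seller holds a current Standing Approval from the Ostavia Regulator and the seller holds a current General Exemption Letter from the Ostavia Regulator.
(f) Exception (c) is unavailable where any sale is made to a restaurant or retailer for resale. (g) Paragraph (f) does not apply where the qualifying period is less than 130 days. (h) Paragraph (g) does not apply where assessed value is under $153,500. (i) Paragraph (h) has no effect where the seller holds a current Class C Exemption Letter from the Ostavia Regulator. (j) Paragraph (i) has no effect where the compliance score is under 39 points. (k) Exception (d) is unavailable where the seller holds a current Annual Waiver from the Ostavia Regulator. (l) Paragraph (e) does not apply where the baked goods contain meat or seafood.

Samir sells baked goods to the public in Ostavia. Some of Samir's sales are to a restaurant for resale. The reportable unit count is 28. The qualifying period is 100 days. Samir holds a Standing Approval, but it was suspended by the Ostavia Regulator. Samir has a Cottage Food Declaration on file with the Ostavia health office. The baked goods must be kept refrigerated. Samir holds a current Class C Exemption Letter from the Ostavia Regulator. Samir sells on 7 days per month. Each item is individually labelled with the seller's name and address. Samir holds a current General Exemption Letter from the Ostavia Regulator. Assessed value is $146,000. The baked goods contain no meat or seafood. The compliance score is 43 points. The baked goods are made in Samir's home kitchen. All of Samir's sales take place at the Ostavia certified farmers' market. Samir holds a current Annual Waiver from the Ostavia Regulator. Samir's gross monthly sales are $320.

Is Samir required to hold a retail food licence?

Exception (a) fails — the baked goods require refrigeration.
Exception (b) requires that gross monthly sales are less than $310; but gross monthly sales are $320, not less than $310, so (b) is unavailable.
Exception (c) is satisfied on its face — the baked goods are home-kitchen produced; items are individually labelled. Applying paragraphs (f)–(j): (f) would limit (c) — some sales are to a restaurant for resale — but (g) sets (f) aside: (g) applies — the qualifying period is 100 days, less than the 130 days limit. (h) operates (assessed value is $146,000, under the $153,500 limit), but is overridden by (i): (i) operates against (h): a current Class C Exemption Letter is held. (j), which would lift (i), does not operate here — the compliance score is 43 points, not under 39 points. (c) remains available.
All of (d)'s requirements are met (the reportable unit count is 28, meeting the 26 threshold; a Cottage Food Declaration is on file). Turning to paragraph (k): (k) operates — a current Annual Waiver is held. So (d) is unavailable.
Exception (e) does not apply: the Standing Approval is not current.

No — exception (c) applies; Samir is not required to hold a retail food licence.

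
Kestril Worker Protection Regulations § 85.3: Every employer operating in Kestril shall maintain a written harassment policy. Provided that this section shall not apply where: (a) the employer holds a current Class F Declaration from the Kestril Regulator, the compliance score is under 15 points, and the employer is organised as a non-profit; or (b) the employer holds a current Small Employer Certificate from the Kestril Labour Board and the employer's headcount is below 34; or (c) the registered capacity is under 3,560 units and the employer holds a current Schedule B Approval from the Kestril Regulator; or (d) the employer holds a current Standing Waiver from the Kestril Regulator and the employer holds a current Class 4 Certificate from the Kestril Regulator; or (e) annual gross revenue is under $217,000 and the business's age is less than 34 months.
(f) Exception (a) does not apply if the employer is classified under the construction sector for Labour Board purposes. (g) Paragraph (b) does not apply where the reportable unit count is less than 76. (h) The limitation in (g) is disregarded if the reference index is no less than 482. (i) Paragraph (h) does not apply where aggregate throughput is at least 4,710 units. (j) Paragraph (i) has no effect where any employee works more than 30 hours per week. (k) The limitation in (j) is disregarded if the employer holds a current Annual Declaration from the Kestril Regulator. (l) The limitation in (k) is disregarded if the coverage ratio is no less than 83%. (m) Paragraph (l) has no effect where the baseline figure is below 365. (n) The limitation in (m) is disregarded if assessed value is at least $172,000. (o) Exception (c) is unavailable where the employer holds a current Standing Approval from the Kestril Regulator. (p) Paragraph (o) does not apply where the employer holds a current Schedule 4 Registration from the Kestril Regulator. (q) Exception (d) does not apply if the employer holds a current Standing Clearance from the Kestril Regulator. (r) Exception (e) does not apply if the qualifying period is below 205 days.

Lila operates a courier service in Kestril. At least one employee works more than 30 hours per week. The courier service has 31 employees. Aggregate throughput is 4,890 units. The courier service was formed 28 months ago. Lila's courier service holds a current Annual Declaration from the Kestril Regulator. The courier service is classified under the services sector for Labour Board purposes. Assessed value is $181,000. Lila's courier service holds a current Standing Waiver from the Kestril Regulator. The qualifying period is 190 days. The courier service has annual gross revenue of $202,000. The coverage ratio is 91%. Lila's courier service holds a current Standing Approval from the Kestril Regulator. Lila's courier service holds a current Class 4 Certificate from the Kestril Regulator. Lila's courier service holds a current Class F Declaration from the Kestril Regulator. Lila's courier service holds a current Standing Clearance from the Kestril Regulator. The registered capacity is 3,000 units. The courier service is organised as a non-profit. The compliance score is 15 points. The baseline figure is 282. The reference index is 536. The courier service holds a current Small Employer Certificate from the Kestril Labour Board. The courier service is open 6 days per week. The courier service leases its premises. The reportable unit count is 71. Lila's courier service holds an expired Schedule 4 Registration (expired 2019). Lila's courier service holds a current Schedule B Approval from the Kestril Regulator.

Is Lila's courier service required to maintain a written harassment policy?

No — exception (b) applies; Lila's courier service is not required to maintain a written harassment policy.

Exception (a) fails — the compliance score is 15 points, not under 15 points.
Exception (b): a current Small Employer Certificate is held; the employer's headcount is 31, below the 34 limit — every condition holds. Considering the limiting provisions: (g) is engaged (the reportable unit count is 71, less than the 76 limit), but is displaced by (h): (h) operates against (g): the reference index is 536, meeting the 482 threshold. (i) is engaged (aggregate throughput is 4,890 units, meeting the 4,710 units threshold), but is itself disapplied by (j): (j) operates — at least one employee exceeds 30 hours/week. (k) would limit (j) — a current Annual Declaration is held — but (l) sets (k) aside: (l) applies — the coverage ratio is 91%, meeting the 83% threshold. (m) operates (the baseline figure is 282, below the 365 limit), but is displaced by (n): (n) operates against (m): assessed value is $181,000, meeting the $172,000 threshold. So (b) applies.
Exception (c)'s conditions are all satisfied: the registered capacity is 3,000 units, under the 3,560 units limit; a current Schedule B Approval is held. Turning to paragraphs (o)–(p): (o) operates against (c): a current Standing Approval is held. (p), which would lift (o), is not triggered — no current Schedule 4 Registration is held. Exception (c) does not apply.
All of (d)'s requirements are met (a current Standing Waiver is held; a current Class 4 Certificate is held). Turning to paragraph (q): (q) operates — a current Standing Clearance is held. Exception (d) does not apply.
Exception (e) is satisfied on its face — annual gross revenue is $202,000, under the $217,000 limit; the business's age is 28 months, less than the 34 months limit. But: (r) operates against (e): the qualifying period is 190 days, below the 205 days limit. Exception (e) does not apply.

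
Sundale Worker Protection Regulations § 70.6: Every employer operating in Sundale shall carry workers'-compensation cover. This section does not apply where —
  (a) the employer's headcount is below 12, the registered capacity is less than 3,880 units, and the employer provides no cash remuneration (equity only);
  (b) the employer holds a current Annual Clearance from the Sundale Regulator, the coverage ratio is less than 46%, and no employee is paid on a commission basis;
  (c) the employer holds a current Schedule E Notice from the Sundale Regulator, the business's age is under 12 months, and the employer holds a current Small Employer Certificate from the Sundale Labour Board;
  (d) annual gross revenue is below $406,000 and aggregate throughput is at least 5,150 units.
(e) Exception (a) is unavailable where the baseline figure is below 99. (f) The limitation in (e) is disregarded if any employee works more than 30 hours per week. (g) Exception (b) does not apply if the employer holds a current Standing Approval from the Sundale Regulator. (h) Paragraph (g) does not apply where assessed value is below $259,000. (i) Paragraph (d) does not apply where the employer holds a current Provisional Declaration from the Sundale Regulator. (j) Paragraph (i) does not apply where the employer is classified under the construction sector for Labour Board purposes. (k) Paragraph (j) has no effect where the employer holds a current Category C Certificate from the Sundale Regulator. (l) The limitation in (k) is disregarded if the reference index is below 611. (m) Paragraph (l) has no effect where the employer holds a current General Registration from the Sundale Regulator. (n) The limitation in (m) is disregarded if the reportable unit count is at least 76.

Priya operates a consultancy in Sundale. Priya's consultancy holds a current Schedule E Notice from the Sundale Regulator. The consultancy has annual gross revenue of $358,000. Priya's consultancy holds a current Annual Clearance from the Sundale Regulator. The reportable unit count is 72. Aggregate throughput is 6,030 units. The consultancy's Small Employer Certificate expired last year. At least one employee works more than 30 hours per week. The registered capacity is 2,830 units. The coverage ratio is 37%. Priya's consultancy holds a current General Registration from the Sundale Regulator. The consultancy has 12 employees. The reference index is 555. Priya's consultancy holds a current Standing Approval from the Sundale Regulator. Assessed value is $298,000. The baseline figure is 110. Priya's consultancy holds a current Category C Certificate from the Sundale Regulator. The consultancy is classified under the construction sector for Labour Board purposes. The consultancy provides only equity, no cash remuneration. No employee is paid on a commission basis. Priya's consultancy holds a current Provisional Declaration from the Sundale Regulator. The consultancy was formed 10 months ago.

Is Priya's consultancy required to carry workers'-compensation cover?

Exception (a) does not apply: the employer's headcount is 12, not below 12.
Exception (b) is satisfied on its face — a current Annual Clearance is held; the coverage ratio is 37%, less than the 46% limit; no employee is paid on commission. However, paragraphs (g)–(h) must be considered: (g) operates against (b): a current Standing Approval is held. (h), which would lift (g), is not engaged — assessed value is $298,000, not below $259,000. Exception (b) does not apply.
Exception (c) does not apply: the Small Employer Certificate has expired.
Exception (d): annual gross revenue is $358,000, below the $406,000 limit; aggregate throughput is 6,030 units, meeting the 5,150 units threshold — every condition holds. Turning to paragraphs (i)–(n): (i) operates — a current Provisional Declaration is held. (j) would limit (i) — the consultancy is classified under the construction sector — but (k) sets (j) aside: (k) is engaged — a current Category C Certificate is held. (l) would limit (k) — the reference index is 555, below the 611 limit — but (m) sets (l) aside: (m) is engaged — a current General Registration is held. (n), which would lift (m), does not operate here — the reportable unit count is 72, short of 76. Exception (d) does not apply.
No exception is made out. Priya's consultancy falls within the general rule.

Yes — Priya's consultancy must carry workers'-compensation cover.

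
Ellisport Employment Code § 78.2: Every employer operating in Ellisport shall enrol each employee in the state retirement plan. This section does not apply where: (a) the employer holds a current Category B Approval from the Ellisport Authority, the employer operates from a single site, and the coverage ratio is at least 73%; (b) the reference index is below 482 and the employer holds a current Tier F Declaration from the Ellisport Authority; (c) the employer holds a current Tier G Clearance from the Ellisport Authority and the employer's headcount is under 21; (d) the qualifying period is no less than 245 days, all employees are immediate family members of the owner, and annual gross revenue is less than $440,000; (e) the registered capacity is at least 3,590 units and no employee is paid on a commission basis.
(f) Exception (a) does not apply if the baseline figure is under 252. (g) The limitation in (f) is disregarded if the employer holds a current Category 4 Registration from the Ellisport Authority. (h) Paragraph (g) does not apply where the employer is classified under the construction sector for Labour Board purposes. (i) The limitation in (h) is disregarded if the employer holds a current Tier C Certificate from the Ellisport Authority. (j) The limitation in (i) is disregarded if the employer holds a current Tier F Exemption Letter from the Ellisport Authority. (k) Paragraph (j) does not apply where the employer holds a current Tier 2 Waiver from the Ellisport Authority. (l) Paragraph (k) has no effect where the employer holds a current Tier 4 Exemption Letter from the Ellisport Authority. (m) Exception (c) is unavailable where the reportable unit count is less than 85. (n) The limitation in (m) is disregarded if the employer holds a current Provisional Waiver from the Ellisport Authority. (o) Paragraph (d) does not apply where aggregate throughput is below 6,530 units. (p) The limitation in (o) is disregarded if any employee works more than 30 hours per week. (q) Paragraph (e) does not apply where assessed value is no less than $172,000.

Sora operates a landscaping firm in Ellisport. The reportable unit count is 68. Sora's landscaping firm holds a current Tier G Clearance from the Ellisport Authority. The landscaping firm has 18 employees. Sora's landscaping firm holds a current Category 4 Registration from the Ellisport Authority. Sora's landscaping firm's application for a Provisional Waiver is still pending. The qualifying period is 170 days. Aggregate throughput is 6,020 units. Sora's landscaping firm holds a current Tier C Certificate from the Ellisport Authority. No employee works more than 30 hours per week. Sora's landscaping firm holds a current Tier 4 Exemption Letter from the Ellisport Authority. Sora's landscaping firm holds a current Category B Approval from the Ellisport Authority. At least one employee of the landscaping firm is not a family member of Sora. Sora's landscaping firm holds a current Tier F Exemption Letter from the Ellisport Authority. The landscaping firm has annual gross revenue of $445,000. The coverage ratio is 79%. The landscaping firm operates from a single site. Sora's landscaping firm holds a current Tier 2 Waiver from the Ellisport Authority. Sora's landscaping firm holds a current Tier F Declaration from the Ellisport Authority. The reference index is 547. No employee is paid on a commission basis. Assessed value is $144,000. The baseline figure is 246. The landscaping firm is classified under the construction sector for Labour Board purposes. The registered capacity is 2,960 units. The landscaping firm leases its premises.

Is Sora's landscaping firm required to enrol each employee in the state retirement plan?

Exception (a): a current Category B Approval is held; the employer operates from a single site; the coverage ratio is 79%, meeting the 73% threshold — every condition holds. However, paragraphs (f)–(l) must be considered: (f) applies — the baseline figure is 246, under the 252 limit. (g) applies (a current Category 4 Registration is held), but is itself disapplied by (h): (h) operates against (g): the landscaping firm is classified under the construction sector. (i) would limit (h) — a current Tier C Certificate is held — but (j) sets (i) aside: (j) operates — a current Tier F Exemption Letter is held. (k) would limit (j) — a current Tier 2 Waiver is held — but (l) sets (k) aside: (l) operates against (k): a current Tier 4 Exemption Letter is held. (a) is therefore removed.
Exception (b) requires that the reference index is below 482; but the reference index is 547, not below 482, so (b) is unavailable.
All of (c)'s requirements are met (a current Tier G Clearance is held; the employer's headcount is 18, under the 21 limit). But applying paragraphs (m)–(n): (m) is triggered — the reportable unit count is 68, less than the 85 limit. (n) is not triggered (the Provisional Waiver is not current), so (m) stands. (c) is therefore removed.
Exception (d) fails — the qualifying period is 170 days, short of 245 days.
Exception (e) does not apply: the registered capacity is 2,960 units, short of 3,590 units.
None of the exceptions is available; § 78.2 applies in full.

Yes — Sora's landscaping firm must enrol each employee in the state retirement plan.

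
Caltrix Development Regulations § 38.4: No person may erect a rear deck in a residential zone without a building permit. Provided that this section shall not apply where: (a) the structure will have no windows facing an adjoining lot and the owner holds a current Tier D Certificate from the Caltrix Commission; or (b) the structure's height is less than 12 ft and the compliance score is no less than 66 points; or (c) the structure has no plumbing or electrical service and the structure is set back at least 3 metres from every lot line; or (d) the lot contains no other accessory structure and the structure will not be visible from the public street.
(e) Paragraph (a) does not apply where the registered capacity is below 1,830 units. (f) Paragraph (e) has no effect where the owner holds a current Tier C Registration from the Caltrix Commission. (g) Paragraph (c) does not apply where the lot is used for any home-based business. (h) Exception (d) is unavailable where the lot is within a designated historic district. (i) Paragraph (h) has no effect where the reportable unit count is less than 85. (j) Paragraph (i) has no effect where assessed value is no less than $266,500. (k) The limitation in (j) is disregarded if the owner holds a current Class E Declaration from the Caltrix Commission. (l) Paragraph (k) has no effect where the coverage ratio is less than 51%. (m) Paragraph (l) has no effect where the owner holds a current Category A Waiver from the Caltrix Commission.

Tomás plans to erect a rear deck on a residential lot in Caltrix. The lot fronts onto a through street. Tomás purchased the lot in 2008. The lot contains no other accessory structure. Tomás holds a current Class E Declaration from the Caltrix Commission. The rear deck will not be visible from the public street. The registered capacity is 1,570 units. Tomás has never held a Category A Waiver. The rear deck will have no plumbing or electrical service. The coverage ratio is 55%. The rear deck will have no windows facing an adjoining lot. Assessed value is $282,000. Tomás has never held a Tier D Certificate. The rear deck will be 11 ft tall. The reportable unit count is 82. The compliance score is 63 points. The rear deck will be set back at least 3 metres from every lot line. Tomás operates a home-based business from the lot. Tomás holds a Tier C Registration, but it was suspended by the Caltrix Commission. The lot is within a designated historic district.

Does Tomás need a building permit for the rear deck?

No — exception (d) applies; Tomás does not need a building permit.

Exception (a) requires that the owner holds a current Tier D Certificate from the Caltrix Commission; but there is no Tier D Certificate in force, so (a) is unavailable.
Exception (b) requires that the compliance score is no less than 66 points; but the compliance score is 63 points, short of 66 points, so (b) is unavailable.
Exception (c): there is no plumbing or electrical service; the setback is at least 3 m on every side — every condition holds. Turning to paragraph (g): (g) is triggered — a home-based business operates on the lot. So (c) is unavailable.
Exception (d) is satisfied on its face — the lot has no other accessory structure; the structure will not be visible from the street. Considering the limiting provisions: (h) applies (the lot is in a historic district), but is overridden by (i): (i) is engaged — the reportable unit count is 82, less than the 85 limit. (j) is triggered (assessed value is $282,000, meeting the $266,500 threshold), but is set aside by (k): (k) operates against (j): a current Class E Declaration is held. (l), which would lift (k), is not triggered — the coverage ratio is 55%, not less than 51%. (d) remains available.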